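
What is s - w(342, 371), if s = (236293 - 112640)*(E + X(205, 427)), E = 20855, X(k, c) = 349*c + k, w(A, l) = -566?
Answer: 21031273765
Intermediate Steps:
X(k, c) = k + 349*c
s = 21031273199 (s = (236293 - 112640)*(20855 + (205 + 349*427)) = 123653*(20855 + (205 + 149023)) = 123653*(20855 + 149228) = 123653*170083 = 21031273199)
s - w(342, 371) = 21031273199 - 1*(-566) = 21031273199 + 566 = 21031273765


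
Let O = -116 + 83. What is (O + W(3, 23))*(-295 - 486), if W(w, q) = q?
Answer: 7810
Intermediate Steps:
O = -33
(O + W(3, 23))*(-295 - 486) = (-33 + 23)*(-295 - 486) = -10*(-781) = 7810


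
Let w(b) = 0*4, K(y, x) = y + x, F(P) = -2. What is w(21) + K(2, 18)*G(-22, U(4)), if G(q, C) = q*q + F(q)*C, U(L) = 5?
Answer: 9480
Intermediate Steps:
K(y, x) = x + y
w(b) = 0
G(q, C) = q**2 - 2*C (G(q, C) = q*q - 2*C = q**2 - 2*C)
w(21) + K(2, 18)*G(-22, U(4)) = 0 + (18 + 2)*((-22)**2 - 2*5) = 0 + 20*(484 - 10) = 0 + 20*474 = 0 + 9480 = 9480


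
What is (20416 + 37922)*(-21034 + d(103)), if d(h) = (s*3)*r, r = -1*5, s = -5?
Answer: -1222706142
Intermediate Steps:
r = -5
d(h) = 75 (d(h) = -5*3*(-5) = -15*(-5) = 75)
(20416 + 37922)*(-21034 + d(103)) = (20416 + 37922)*(-21034 + 75) = 58338*(-20959) = -1222706142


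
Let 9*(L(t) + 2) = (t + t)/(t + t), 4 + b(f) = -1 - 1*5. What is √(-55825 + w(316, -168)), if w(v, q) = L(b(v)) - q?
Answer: I*√500930/3 ≈ 235.92*I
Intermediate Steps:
b(f) = -10 (b(f) = -4 + (-1 - 1*5) = -4 + (-1 - 5) = -4 - 6 = -10)
L(t) = -17/9 (L(t) = -2 + ((t + t)/(t + t))/9 = -2 + ((2*t)/((2*t)))/9 = -2 + ((2*t)*(1/(2*t)))/9 = -2 + (⅑)*1 = -2 + ⅑ = -17/9)
w(v, q) = -17/9 - q
√(-55825 + w(316, -168)) = √(-55825 + (-17/9 - 1*(-168))) = √(-55825 + (-17/9 + 168)) = √(-55825 + 1495/9) = √(-500930/9) = I*√500930/3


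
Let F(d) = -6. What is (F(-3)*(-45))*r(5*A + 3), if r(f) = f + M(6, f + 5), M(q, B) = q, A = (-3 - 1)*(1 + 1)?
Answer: -8370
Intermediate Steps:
A = -8 (A = -4*2 = -8)
r(f) = 6 + f (r(f) = f + 6 = 6 + f)
(F(-3)*(-45))*r(5*A + 3) = (-6*(-45))*(6 + (5*(-8) + 3)) = 270*(6 + (-40 + 3)) = 270*(6 - 37) = 270*(-31) = -8370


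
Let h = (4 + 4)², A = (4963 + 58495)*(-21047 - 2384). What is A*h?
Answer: -95160601472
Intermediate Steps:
A = -1486884398 (A = 63458*(-23431) = -1486884398)
h = 64 (h = 8² = 64)
A*h = -1486884398*64 = -95160601472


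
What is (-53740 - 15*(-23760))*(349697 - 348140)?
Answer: 471241620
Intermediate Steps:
(-53740 - 15*(-23760))*(349697 - 348140) = (-53740 + 356400)*1557 = 302660*1557 = 471241620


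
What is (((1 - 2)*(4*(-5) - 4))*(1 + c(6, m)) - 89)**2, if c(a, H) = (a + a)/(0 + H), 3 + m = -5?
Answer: 10201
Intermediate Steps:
m = -8 (m = -3 - 5 = -8)
c(a, H) = 2*a/H (c(a, H) = (2*a)/H = 2*a/H)
(((1 - 2)*(4*(-5) - 4))*(1 + c(6, m)) - 89)**2 = (((1 - 2)*(4*(-5) - 4))*(1 + 2*6/(-8)) - 89)**2 = ((-(-20 - 4))*(1 + 2*6*(-1/8)) - 89)**2 = ((-1*(-24))*(1 - 3/2) - 89)**2 = (24*(-1/2) - 89)**2 = (-12 - 89)**2 = (-101)**2 = 10201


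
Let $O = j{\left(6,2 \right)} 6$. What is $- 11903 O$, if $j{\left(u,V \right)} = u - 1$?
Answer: $-357090$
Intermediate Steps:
$j{\left(u,V \right)} = -1 + u$ ($j{\left(u,V \right)} = u - 1 = -1 + u$)
$O = 30$ ($O = \left(-1 + 6\right) 6 = 5 \cdot 6 = 30$)
$- 11903 O = \left(-11903\right) 30 = -357090$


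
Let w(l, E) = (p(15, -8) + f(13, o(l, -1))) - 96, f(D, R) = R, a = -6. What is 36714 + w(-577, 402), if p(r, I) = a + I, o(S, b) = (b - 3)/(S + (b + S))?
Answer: 42277624/1155 ≈ 36604.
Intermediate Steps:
o(S, b) = (-3 + b)/(b + 2*S) (o(S, b) = (-3 + b)/(S + (S + b)) = (-3 + b)/(b + 2*S))
p(r, I) = -6 + I
w(l, E) = -110 - 4/(-1 + 2*l) (w(l, E) = ((-6 - 8) + (-3 - 1)/(-1 + 2*l)) - 96 = (-14 - 4/(-1 + 2*l)) - 96 = -110 - 4/(-1 + 2*l))
36714 + w(-577, 402) = 36714 + 2*(53 - 110*(-577))/(-1 + 2*(-577)) = 36714 + 2*(53 + 63470)/(-1 - 1154) = 36714 + 2*63523/(-1155) = 36714 + 2*(-1/1155)*63523 = 36714 - 127046/1155 = 42277624/1155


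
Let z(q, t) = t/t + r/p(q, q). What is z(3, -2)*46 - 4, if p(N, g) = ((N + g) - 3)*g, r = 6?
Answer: 218/3 ≈ 72.667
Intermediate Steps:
p(N, g) = g*(-3 + N + g) (p(N, g) = (-3 + N + g)*g = g*(-3 + N + g))
z(q, t) = 1 + 6/(q*(-3 + 2*q)) (z(q, t) = t/t + 6/((q*(-3 + q + q))) = 1 + 6/((q*(-3 + 2*q))) = 1 + 6*(1/(q*(-3 + 2*q))) = 1 + 6/(q*(-3 + 2*q)))
z(3, -2)*46 - 4 = ((6 + 3*(-3 + 2*3))/(3*(-3 + 2*3)))*46 - 4 = ((6 + 3*(-3 + 6))/(3*(-3 + 6)))*46 - 4 = ((1/3)*(6 + 3*3)/3)*46 - 4 = ((1/3)*(1/3)*(6 + 9))*46 - 4 = ((1/3)*(1/3)*15)*46 - 4 = (5/3)*46 - 4 = 230/3 - 4 = 218/3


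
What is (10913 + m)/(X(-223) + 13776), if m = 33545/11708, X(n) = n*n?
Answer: 127802949/743516540 ≈ 0.17189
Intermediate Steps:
X(n) = n²
m = 33545/11708 (m = 33545*(1/11708) = 33545/11708 ≈ 2.8651)
(10913 + m)/(X(-223) + 13776) = (10913 + 33545/11708)/((-223)² + 13776) = 127802949/(11708*(49729 + 13776)) = (127802949/11708)/63505 = (127802949/11708)*(1/63505) = 127802949/743516540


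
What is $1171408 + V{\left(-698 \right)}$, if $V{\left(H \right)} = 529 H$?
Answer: $802166$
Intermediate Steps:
$1171408 + V{\left(-698 \right)} = 1171408 + 529 \left(-698\right) = 1171408 - 369242 = 802166$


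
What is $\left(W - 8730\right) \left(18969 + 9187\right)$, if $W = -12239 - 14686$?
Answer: $-1003902180$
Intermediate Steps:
$W = -26925$
$\left(W - 8730\right) \left(18969 + 9187\right) = \left(-26925 - 8730\right) \left(18969 + 9187\right) = \left(-26925 - 8730\right) 28156 = \left(-35655\right) 28156 = -1003902180$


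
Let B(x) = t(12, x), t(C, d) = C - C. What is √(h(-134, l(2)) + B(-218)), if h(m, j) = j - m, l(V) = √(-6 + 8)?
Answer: √(134 + √2) ≈ 11.637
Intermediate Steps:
t(C, d) = 0
l(V) = √2
B(x) = 0
√(h(-134, l(2)) + B(-218)) = √((√2 - 1*(-134)) + 0) = √((√2 + 134) + 0) = √((134 + √2) + 0) = √(134 + √2)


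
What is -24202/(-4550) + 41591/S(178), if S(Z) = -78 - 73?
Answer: -92792274/343525 ≈ -270.12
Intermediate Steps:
S(Z) = -151
-24202/(-4550) + 41591/S(178) = -24202/(-4550) + 41591/(-151) = -24202*(-1/4550) + 41591*(-1/151) = 12101/2275 - 41591/151 = -92792274/343525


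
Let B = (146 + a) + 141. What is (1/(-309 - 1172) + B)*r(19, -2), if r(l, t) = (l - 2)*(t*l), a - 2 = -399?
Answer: 105240506/1481 ≈ 71060.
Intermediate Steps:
a = -397 (a = 2 - 399 = -397)
B = -110 (B = (146 - 397) + 141 = -251 + 141 = -110)
r(l, t) = l*t*(-2 + l) (r(l, t) = (-2 + l)*(l*t) = l*t*(-2 + l))
(1/(-309 - 1172) + B)*r(19, -2) = (1/(-309 - 1172) - 110)*(19*(-2)*(-2 + 19)) = (1/(-1481) - 110)*(19*(-2)*17) = (-1/1481 - 110)*(-646) = -162911/1481*(-646) = 105240506/1481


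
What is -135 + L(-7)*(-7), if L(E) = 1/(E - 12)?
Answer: -2558/19 ≈ -134.63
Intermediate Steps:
L(E) = 1/(-12 + E)
-135 + L(-7)*(-7) = -135 - 7/(-12 - 7) = -135 - 7/(-19) = -135 - 1/19*(-7) = -135 + 7/19 = -2558/19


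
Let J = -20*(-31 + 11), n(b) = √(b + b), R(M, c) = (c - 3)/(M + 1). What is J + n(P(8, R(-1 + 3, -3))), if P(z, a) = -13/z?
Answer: 400 + I*√13/2 ≈ 400.0 + 1.8028*I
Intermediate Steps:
R(M, c) = (-3 + c)/(1 + M)
n(b) = √2*√b (n(b) = √(2*b) = √2*√b)
J = 400 (J = -20*(-20) = 400)
J + n(P(8, R(-1 + 3, -3))) = 400 + √2*√(-13/8) = 400 + √2*(I*√26/4) = 400 + I*√13/2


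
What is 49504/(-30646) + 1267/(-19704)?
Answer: -72446807/43132056 ≈ -1.6797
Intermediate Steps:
49504/(-30646) + 1267/(-19704) = 49504*(-1/30646) + 1267*(-1/19704) = -3536/2189 - 1267/19704 = -72446807/43132056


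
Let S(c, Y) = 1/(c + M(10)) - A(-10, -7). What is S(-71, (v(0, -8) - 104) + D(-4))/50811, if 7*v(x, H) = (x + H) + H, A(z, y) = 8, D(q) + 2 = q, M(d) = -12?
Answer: -665/4217313 ≈ -0.00015768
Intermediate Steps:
D(q) = -2 + q
v(x, H) = x/7 + 2*H/7 (v(x, H) = ((x + H) + H)/7 = ((H + x) + H)/7 = (x + 2*H)/7 = x/7 + 2*H/7)
S(c, Y) = -8 + 1/(-12 + c) (S(c, Y) = 1/(c - 12) - 1*8 = 1/(-12 + c) - 8 = -8 + 1/(-12 + c))
S(-71, (v(0, -8) - 104) + D(-4))/50811 = ((97 - 8*(-71))/(-12 - 71))/50811 = ((97 + 568)/(-83))*(1/50811) = -1/83*665*(1/50811) = -665/83*1/50811 = -665/4217313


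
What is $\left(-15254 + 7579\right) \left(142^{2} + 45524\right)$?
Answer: $-504155400$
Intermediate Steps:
$\left(-15254 + 7579\right) \left(142^{2} + 45524\right) = - 7675 \left(20164 + 45524\right) = \left(-7675\right) 65688 = -504155400$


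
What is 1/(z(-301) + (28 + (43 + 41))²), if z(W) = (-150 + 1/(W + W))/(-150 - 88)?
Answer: 143276/1797344445 ≈ 7.9715e-5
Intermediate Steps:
z(W) = 75/119 - 1/(476*W) (z(W) = (-150 + 1/(2*W))/(-238) = (-150 + 1/(2*W))*(-1/238) = 75/119 - 1/(476*W))
1/(z(-301) + (28 + (43 + 41))²) = 1/((1/476)*(-1 + 300*(-301))/(-301) + (28 + (43 + 41))²) = 1/((1/476)*(-1/301)*(-1 - 90300) + (28 + 84)²) = 1/((1/476)*(-1/301)*(-90301) + 112²) = 1/(90301/143276 + 12544) = 1/(1797344445/143276) = 143276/1797344445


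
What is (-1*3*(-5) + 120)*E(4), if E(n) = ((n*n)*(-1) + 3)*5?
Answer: -8775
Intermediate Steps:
E(n) = 15 - 5*n² (E(n) = (n²*(-1) + 3)*5 = (-n² + 3)*5 = (3 - n²)*5 = 15 - 5*n²)
(-1*3*(-5) + 120)*E(4) = (-1*3*(-5) + 120)*(15 - 5*4²) = (-3*(-5) + 120)*(15 - 5*16) = (15 + 120)*(15 - 80) = 135*(-65) = -8775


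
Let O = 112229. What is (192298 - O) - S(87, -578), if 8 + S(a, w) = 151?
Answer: 79926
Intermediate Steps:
S(a, w) = 143 (S(a, w) = -8 + 151 = 143)
(192298 - O) - S(87, -578) = (192298 - 1*112229) - 1*143 = (192298 - 112229) - 143 = 80069 - 143 = 79926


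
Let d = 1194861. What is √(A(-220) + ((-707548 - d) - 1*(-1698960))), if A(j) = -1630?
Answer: I*√205079 ≈ 452.86*I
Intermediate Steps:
√(A(-220) + ((-707548 - d) - 1*(-1698960))) = √(-1630 + ((-707548 - 1*1194861) - 1*(-1698960))) = √(-1630 + ((-707548 - 1194861) + 1698960)) = √(-1630 + (-1902409 + 1698960)) = √(-1630 - 203449) = √(-205079) = I*√205079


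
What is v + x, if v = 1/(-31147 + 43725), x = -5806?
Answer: -73027867/12578 ≈ -5806.0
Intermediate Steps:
v = 1/12578 ≈ 7.9504e-5
v + x = 1/12578 - 5806 = -73027867/12578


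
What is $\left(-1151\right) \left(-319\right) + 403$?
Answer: $367572$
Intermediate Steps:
$\left(-1151\right) \left(-319\right) + 403 = 367169 + 403 = 367572$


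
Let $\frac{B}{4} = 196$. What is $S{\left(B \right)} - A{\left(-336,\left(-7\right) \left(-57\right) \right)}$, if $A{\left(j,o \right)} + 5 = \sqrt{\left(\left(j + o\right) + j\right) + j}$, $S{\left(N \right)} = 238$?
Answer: $243 - i \sqrt{609} \approx 243.0 - 24.678 i$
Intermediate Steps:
$B = 784$ ($B = 4 \cdot 196 = 784$)
$A{\left(j,o \right)} = -5 + \sqrt{o + 3 j}$ ($A{\left(j,o \right)} = -5 + \sqrt{\left(\left(j + o\right) + j\right) + j} = -5 + \sqrt{\left(o + 2 j\right) + j} = -5 + \sqrt{o + 3 j}$)
$S{\left(B \right)} - A{\left(-336,\left(-7\right) \left(-57\right) \right)} = 238 - \left(-5 + \sqrt{\left(-7\right) \left(-57\right) + 3 \left(-336\right)}\right) = 238 - \left(-5 + \sqrt{399 - 1008}\right) = 238 - \left(-5 + \sqrt{-609}\right) = 238 - \left(-5 + i \sqrt{609}\right) = 238 + \left(5 - i \sqrt{609}\right) = 243 - i \sqrt{609}$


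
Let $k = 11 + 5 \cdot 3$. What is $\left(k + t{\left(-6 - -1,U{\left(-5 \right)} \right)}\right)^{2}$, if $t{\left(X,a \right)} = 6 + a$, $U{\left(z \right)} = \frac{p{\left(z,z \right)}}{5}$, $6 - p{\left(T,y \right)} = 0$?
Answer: $\frac{27556}{25} \approx 1102.2$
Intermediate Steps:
$p{\left(T,y \right)} = 6$ ($p{\left(T,y \right)} = 6 - 0 = 6 + 0 = 6$)
$U{\left(z \right)} = \frac{6}{5}$
$k = 26$ ($k = 11 + 15 = 26$)
$\left(k + t{\left(-6 - -1,U{\left(-5 \right)} \right)}\right)^{2} = \left(26 + \left(6 + \frac{6}{5}\right)\right)^{2} = \left(26 + \frac{36}{5}\right)^{2} = \left(\frac{166}{5}\right)^{2} = \frac{27556}{25}$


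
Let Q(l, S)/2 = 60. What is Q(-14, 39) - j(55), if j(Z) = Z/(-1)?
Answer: 175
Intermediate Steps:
Q(l, S) = 120 (Q(l, S) = 2*60 = 120)
j(Z) = -Z (j(Z) = Z*(-1) = -Z)
Q(-14, 39) - j(55) = 120 - (-1)*55 = 120 - 1*(-55) = 120 + 55 = 175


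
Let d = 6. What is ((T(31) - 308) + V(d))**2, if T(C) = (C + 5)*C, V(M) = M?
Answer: 662596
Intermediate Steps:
T(C) = C*(5 + C) (T(C) = (5 + C)*C = C*(5 + C))
((T(31) - 308) + V(d))**2 = ((31*(5 + 31) - 308) + 6)**2 = ((31*36 - 308) + 6)**2 = ((1116 - 308) + 6)**2 = (808 + 6)**2 = 814**2 = 662596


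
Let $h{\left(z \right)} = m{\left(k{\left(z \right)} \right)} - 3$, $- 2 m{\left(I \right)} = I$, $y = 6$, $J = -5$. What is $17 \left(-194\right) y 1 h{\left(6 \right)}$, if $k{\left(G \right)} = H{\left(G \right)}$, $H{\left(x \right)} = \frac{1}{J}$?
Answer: $\frac{286926}{5} \approx 57385.0$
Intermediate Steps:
$H{\left(x \right)} = - \frac{1}{5}$ ($H{\left(x \right)} = \frac{1}{-5} = - \frac{1}{5}$)
$k{\left(G \right)} = - \frac{1}{5}$
$m{\left(I \right)} = - \frac{I}{2}$
$h{\left(z \right)} = - \frac{29}{10}$ ($h{\left(z \right)} = \left(- \frac{1}{2}\right) \left(- \frac{1}{5}\right) - 3 = \frac{1}{10} - 3 = - \frac{29}{10}$)
$17 \left(-194\right) y 1 h{\left(6 \right)} = 17 \left(-194\right) 6 \cdot 1 \left(- \frac{29}{10}\right) = - 3298 \cdot 6 \left(- \frac{29}{10}\right) = \left(-3298\right) \left(- \frac{87}{5}\right) = \frac{286926}{5}$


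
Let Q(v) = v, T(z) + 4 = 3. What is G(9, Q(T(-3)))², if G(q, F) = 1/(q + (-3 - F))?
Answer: 1/49 ≈ 0.020408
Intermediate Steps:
T(z) = -1 (T(z) = -4 + 3 = -1)
G(q, F) = 1/(-3 + q - F)
G(9, Q(T(-3)))² = (1/(-3 + 9 - 1*(-1)))² = (1/(-3 + 9 + 1))² = (1/7)² = (⅐)² = 1/49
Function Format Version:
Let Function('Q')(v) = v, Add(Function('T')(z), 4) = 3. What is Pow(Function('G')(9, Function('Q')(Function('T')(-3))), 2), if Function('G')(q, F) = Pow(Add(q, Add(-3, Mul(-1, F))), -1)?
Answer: Rational(1, 49) ≈ 0.020408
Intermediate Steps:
Function('T')(z) = -1 (Function('T')(z) = Add(-4, 3) = -1)
Function('G')(q, F) = Pow(Add(-3, q, Mul(-1, F)), -1)
Pow(Function('G')(9, Function('Q')(Function('T')(-3))), 2) = Pow(Pow(Add(-3, 9, Mul(-1, -1)), -1), 2) = Pow(Pow(Add(-3, 9, 1), -1), 2) = Pow(Pow(7, -1), 2) = Pow(Rational(1, 7), 2) = Rational(1, 49)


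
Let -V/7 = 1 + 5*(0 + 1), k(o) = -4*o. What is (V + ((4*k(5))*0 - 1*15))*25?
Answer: -1425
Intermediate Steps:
V = -42 (V = -7*(1 + 5*(0 + 1)) = -7*(1 + 5*1) = -7*(1 + 5) = -7*6 = -42)
(V + ((4*k(5))*0 - 1*15))*25 = (-42 + ((4*(-4*5))*0 - 1*15))*25 = (-42 + ((4*(-20))*0 - 15))*25 = (-42 + (-80*0 - 15))*25 = (-42 + (0 - 15))*25 = (-42 - 15)*25 = -57*25 = -1425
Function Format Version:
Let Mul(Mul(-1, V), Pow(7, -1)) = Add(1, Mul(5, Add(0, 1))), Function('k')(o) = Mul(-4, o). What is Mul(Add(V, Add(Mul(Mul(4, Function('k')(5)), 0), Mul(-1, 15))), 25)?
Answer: -1425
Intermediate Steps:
V = -42 (V = Mul(-7, Add(1, Mul(5, Add(0, 1)))) = Mul(-7, Add(1, Mul(5, 1))) = Mul(-7, Add(1, 5)) = Mul(-7, 6) = -42)
Mul(Add(V, Add(Mul(Mul(4, Function('k')(5)), 0), Mul(-1, 15))), 25) = Mul(Add(-42, Add(Mul(Mul(4, Mul(-4, 5)), 0), Mul(-1, 15))), 25) = Mul(Add(-42, Add(Mul(Mul(4, -20), 0), -15)), 25) = Mul(Add(-42, Add(Mul(-80, 0), -15)), 25) = Mul(Add(-42, Add(0, -15)), 25) = Mul(Add(-42, -15), 25) = Mul(-57, 25) = -1425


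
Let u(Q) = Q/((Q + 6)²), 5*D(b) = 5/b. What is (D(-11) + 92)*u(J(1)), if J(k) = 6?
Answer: 337/88 ≈ 3.8295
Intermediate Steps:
D(b) = 1/b (D(b) = (5/b)/5 = 1/b)
u(Q) = Q/(6 + Q)² (u(Q) = Q/((6 + Q)²) = Q/(6 + Q)²)
(D(-11) + 92)*u(J(1)) = (1/(-11) + 92)*(6/(6 + 6)²) = (-1/11 + 92)*(6/12²) = 1011*(6*(1/144))/11 = (1011/11)*(1/24) = 337/88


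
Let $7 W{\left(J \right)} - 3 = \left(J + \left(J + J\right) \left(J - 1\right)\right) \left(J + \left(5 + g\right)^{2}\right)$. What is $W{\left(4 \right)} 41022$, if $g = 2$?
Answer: $\frac{60999714}{7} \approx 8.7142 \cdot 10^{6}$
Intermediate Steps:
$W{\left(J \right)} = \frac{3}{7} + \frac{\left(49 + J\right) \left(J + 2 J \left(-1 + J\right)\right)}{7}$ ($W{\left(J \right)} = \frac{3}{7} + \frac{\left(J + \left(J + J\right) \left(J - 1\right)\right) \left(J + \left(5 + 2\right)^{2}\right)}{7} = \frac{3}{7} + \frac{\left(J + 2 J \left(-1 + J\right)\right) \left(J + 7^{2}\right)}{7} = \frac{3}{7} + \frac{\left(J + 2 J \left(-1 + J\right)\right) \left(J + 49\right)}{7} = \frac{3}{7} + \frac{\left(J + 2 J \left(-1 + J\right)\right) \left(49 + J\right)}{7} = \frac{3}{7} + \frac{\left(49 + J\right) \left(J + 2 J \left(-1 + J\right)\right)}{7}$)
$W{\left(4 \right)} 41022 = \left(\frac{3}{7} - 28 + \frac{2 \cdot 4^{3}}{7} + \frac{97 \cdot 4^{2}}{7}\right) 41022 = \left(\frac{3}{7} - 28 + \frac{2}{7} \cdot 64 + \frac{97}{7} \cdot 16\right) 41022 = \left(\frac{3}{7} - 28 + \frac{128}{7} + \frac{1552}{7}\right) 41022 = \frac{1487}{7} \cdot 41022 = \frac{60999714}{7}$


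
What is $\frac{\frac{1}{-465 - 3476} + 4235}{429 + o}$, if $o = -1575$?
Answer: $- \frac{2781689}{752731} \approx -3.6955$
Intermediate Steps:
$\frac{\frac{1}{-465 - 3476} + 4235}{429 + o} = \frac{\frac{1}{-465 - 3476} + 4235}{429 - 1575} = \frac{\frac{1}{-3941} + 4235}{-1146} = \left(- \frac{1}{3941} + 4235\right) \left(- \frac{1}{1146}\right) = \frac{16690134}{3941} \left(- \frac{1}{1146}\right) = - \frac{2781689}{752731}$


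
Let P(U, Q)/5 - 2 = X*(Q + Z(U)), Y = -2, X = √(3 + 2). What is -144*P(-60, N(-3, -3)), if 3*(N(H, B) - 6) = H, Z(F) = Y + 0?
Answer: -1440 - 2160*√5 ≈ -6269.9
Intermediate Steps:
X = √5 ≈ 2.2361
Z(F) = -2 (Z(F) = -2 + 0 = -2)
N(H, B) = 6 + H/3
P(U, Q) = 10 + 5*√5*(-2 + Q) (P(U, Q) = 10 + 5*(√5*(Q - 2)) = 10 + 5*(√5*(-2 + Q)) = 10 + 5*√5*(-2 + Q))
-144*P(-60, N(-3, -3)) = -144*(10 - 10*√5 + 5*(6 + (⅓)*(-3))*√5) = -144*(10 - 10*√5 + 5*(6 - 1)*√5) = -144*(10 - 10*√5 + 5*5*√5) = -144*(10 - 10*√5 + 25*√5) = -144*(10 + 15*√5) = -1440 - 2160*√5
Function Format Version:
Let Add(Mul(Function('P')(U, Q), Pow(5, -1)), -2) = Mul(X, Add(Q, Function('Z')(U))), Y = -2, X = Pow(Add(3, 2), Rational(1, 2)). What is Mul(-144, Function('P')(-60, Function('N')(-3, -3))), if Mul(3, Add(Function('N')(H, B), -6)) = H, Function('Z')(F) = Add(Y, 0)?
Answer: Add(-1440, Mul(-2160, Pow(5, Rational(1, 2)))) ≈ -6269.9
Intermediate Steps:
X = Pow(5, Rational(1, 2)) ≈ 2.2361
Function('Z')(F) = -2 (Function('Z')(F) = Add(-2, 0) = -2)
Function('N')(H, B) = Add(6, Mul(Rational(1, 3), H))
Function('P')(U, Q) = Add(10, Mul(5, Pow(5, Rational(1, 2)), Add(-2, Q))) (Function('P')(U, Q) = Add(10, Mul(5, Mul(Pow(5, Rational(1, 2)), Add(Q, -2)))) = Add(10, Mul(5, Mul(Pow(5, Rational(1, 2)), Add(-2, Q)))) = Add(10, Mul(5, Pow(5, Rational(1, 2)), Add(-2, Q))))
Mul(-144, Function('P')(-60, Function('N')(-3, -3))) = Mul(-144, Add(10, Mul(-10, Pow(5, Rational(1, 2))), Mul(5, Add(6, Mul(Rational(1, 3), -3)), Pow(5, Rational(1, 2))))) = Mul(-144, Add(10, Mul(-10, Pow(5, Rational(1, 2))), Mul(5, Add(6, -1), Pow(5, Rational(1, 2))))) = Mul(-144, Add(10, Mul(-10, Pow(5, Rational(1, 2))), Mul(5, 5, Pow(5, Rational(1, 2))))) = Mul(-144, Add(10, Mul(-10, Pow(5, Rational(1, 2))), Mul(25, Pow(5, Rational(1, 2))))) = Mul(-144, Add(10, Mul(15, Pow(5, Rational(1, 2))))) = Add(-1440, Mul(-2160, Pow(5, Rational(1, 2))))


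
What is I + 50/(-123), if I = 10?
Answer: 1180/123 ≈ 9.5935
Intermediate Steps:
I + 50/(-123) = 10 + 50/(-123) = 10 - 1/123*50 = 10 - 50/123 = 1180/123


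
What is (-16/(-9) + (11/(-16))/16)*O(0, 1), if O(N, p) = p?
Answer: 3997/2304 ≈ 1.7348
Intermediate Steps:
(-16/(-9) + (11/(-16))/16)*O(0, 1) = (-16/(-9) + (11/(-16))/16)*1 = (-16*(-⅑) + (11*(-1/16))*(1/16))*1 = (16/9 - 11/16*1/16)*1 = (16/9 - 11/256)*1 = (3997/2304)*1 = 3997/2304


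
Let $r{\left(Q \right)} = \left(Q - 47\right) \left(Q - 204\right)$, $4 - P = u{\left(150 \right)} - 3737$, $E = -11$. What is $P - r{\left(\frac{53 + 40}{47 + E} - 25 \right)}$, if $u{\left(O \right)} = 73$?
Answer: $- \frac{1735069}{144} \approx -12049.0$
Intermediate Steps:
$P = 3668$ ($P = 4 - \left(73 - 3737\right) = 4 - -3664 = 4 + 3664 = 3668$)
$r{\left(Q \right)} = \left(-204 + Q\right) \left(-47 + Q\right)$ ($r{\left(Q \right)} = \left(-47 + Q\right) \left(-204 + Q\right) = \left(-204 + Q\right) \left(-47 + Q\right)$)
$P - r{\left(\frac{53 + 40}{47 + E} - 25 \right)} = 3668 - \left(9588 + \left(\frac{53 + 40}{47 - 11} - 25\right)^{2} - 251 \left(\frac{53 + 40}{47 - 11} - 25\right)\right) = 3668 - \left(9588 + \left(\frac{93}{36} - 25\right)^{2} - 251 \left(\frac{93}{36} - 25\right)\right) = 3668 - \left(9588 + \left(93 \cdot \frac{1}{36} - 25\right)^{2} - 251 \left(93 \cdot \frac{1}{36} - 25\right)\right) = 3668 - \left(9588 + \left(\frac{31}{12} - 25\right)^{2} - 251 \left(\frac{31}{12} - 25\right)\right) = 3668 - \left(9588 + \left(- \frac{269}{12}\right)^{2} - - \frac{67519}{12}\right) = 3668 - \left(9588 + \frac{72361}{144} + \frac{67519}{12}\right) = 3668 - \frac{2263261}{144} = - \frac{1735069}{144}$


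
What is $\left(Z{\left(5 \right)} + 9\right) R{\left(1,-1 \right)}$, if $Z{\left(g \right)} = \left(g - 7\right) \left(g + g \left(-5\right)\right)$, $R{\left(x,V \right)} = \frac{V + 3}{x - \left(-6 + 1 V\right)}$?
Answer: $\frac{49}{4} \approx 12.25$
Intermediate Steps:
$R{\left(x,V \right)} = \frac{3 + V}{6 + x - V}$ ($R{\left(x,V \right)} = \frac{3 + V}{x - \left(-6 + V\right)} = \frac{3 + V}{6 + x - V}$)
$Z{\left(g \right)} = - 4 g \left(-7 + g\right)$ ($Z{\left(g \right)} = \left(-7 + g\right) \left(g - 5 g\right) = \left(-7 + g\right) \left(- 4 g\right) = - 4 g \left(-7 + g\right)$)
$\left(Z{\left(5 \right)} + 9\right) R{\left(1,-1 \right)} = \left(4 \cdot 5 \left(7 - 5\right) + 9\right) \frac{3 - 1}{6 + 1 - -1} = \left(4 \cdot 5 \left(7 - 5\right) + 9\right) \frac{1}{6 + 1 + 1} \cdot 2 = \left(4 \cdot 5 \cdot 2 + 9\right) \frac{1}{8} \cdot 2 = \left(40 + 9\right) \frac{1}{8} \cdot 2 = 49 \cdot \frac{1}{4} = \frac{49}{4}$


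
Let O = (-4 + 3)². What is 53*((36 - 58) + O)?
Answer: -1113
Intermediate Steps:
O = 1 (O = (-1)² = 1)
53*((36 - 58) + O) = 53*((36 - 58) + 1) = 53*(-22 + 1) = 53*(-21) = -1113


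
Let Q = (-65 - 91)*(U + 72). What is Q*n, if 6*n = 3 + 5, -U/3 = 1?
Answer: -14352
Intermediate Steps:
U = -3 (U = -3*1 = -3)
n = 4/3 (n = (3 + 5)/6 = (⅙)*8 = 4/3 ≈ 1.3333)
Q = -10764 (Q = (-65 - 91)*(-3 + 72) = -156*69 = -10764)
Q*n = -10764*4/3 = -14352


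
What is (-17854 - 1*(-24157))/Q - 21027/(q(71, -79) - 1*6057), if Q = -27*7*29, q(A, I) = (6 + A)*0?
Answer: 2854508/1229571 ≈ 2.3215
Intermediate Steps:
q(A, I) = 0
Q = -5481 (Q = -189*29 = -5481)
(-17854 - 1*(-24157))/Q - 21027/(q(71, -79) - 1*6057) = (-17854 - 1*(-24157))/(-5481) - 21027/(0 - 1*6057) = (-17854 + 24157)*(-1/5481) - 21027/(0 - 6057) = 6303*(-1/5481) - 21027/(-6057) = -2101/1827 - 21027*(-1/6057) = -2101/1827 + 7009/2019 = 2854508/1229571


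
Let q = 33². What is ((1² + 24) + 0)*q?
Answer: 27225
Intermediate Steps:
q = 1089
((1² + 24) + 0)*q = ((1² + 24) + 0)*1089 = ((1 + 24) + 0)*1089 = (25 + 0)*1089 = 25*1089 = 27225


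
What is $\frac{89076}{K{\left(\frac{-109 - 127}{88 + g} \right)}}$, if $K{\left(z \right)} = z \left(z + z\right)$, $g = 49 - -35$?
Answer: $\frac{82350762}{3481} \approx 23657.0$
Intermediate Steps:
$g = 84$ ($g = 49 + 35 = 84$)
$K{\left(z \right)} = 2 z^{2}$ ($K{\left(z \right)} = z 2 z = 2 z^{2}$)
$\frac{89076}{K{\left(\frac{-109 - 127}{88 + g} \right)}} = \frac{89076}{2 \left(\frac{-109 - 127}{88 + 84}\right)^{2}} = \frac{89076}{2 \left(- \frac{236}{172}\right)^{2}} = \frac{89076}{2 \left(\left(-236\right) \frac{1}{172}\right)^{2}} = \frac{89076}{2 \left(- \frac{59}{43}\right)^{2}} = \frac{89076}{2 \cdot \frac{3481}{1849}} = \frac{89076}{\frac{6962}{1849}} = 89076 \cdot \frac{1849}{6962} = \frac{82350762}{3481}$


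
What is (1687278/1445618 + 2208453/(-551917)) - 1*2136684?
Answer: -852389707070205966/398930574853 ≈ -2.1367e+6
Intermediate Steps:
(1687278/1445618 + 2208453/(-551917)) - 1*2136684 = (1687278*(1/1445618) + 2208453*(-1/551917)) - 2136684 = (843639/722809 - 2208453/551917) - 2136684 = -1130670998514/398930574853 - 2136684 = -852389707070205966/398930574853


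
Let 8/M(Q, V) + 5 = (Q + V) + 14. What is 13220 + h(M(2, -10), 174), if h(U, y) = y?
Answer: 13394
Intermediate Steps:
M(Q, V) = 8/(9 + Q + V) (M(Q, V) = 8/(-5 + ((Q + V) + 14)) = 8/(-5 + (14 + Q + V)) = 8/(9 + Q + V))
13220 + h(M(2, -10), 174) = 13220 + 174 = 13394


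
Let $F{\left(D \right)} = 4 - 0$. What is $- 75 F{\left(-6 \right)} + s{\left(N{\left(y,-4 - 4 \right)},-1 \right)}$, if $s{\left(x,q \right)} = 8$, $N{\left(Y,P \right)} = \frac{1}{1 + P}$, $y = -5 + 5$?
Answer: $-292$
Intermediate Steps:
$y = 0$
$F{\left(D \right)} = 4$ ($F{\left(D \right)} = 4 + 0 = 4$)
$- 75 F{\left(-6 \right)} + s{\left(N{\left(y,-4 - 4 \right)},-1 \right)} = \left(-75\right) 4 + 8 = -300 + 8 = -292$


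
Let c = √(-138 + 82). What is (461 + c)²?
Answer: 212465 + 1844*I*√14 ≈ 2.1247e+5 + 6899.6*I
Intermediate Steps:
c = 2*I*√14 (c = √(-56) = 2*I*√14 ≈ 7.4833*I)
(461 + c)² = (461 + 2*I*√14)²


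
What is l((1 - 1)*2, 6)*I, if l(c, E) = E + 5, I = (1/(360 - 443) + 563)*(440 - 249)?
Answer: 98175528/83 ≈ 1.1828e+6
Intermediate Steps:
I = 8925048/83 (I = (1/(-83) + 563)*191 = (-1/83 + 563)*191 = (46728/83)*191 = 8925048/83 ≈ 1.0753e+5)
l(c, E) = 5 + E
l((1 - 1)*2, 6)*I = (5 + 6)*(8925048/83) = 11*(8925048/83) = 98175528/83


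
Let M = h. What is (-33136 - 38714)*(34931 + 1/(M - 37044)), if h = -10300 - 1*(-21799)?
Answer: -4274176367260/1703 ≈ -2.5098e+9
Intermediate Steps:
h = 11499 (h = -10300 + 21799 = 11499)
M = 11499
(-33136 - 38714)*(34931 + 1/(M - 37044)) = (-33136 - 38714)*(34931 + 1/(11499 - 37044)) = -71850*(34931 + 1/(-25545)) = -71850*(34931 - 1/25545) = -71850*892312394/25545 = -4274176367260/1703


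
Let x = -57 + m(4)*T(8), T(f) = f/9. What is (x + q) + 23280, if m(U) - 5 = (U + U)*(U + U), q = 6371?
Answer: 88966/3 ≈ 29655.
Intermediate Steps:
T(f) = f/9 (T(f) = f*(⅑) = f/9)
m(U) = 5 + 4*U² (m(U) = 5 + (U + U)*(U + U) = 5 + (2*U)*(2*U) = 5 + 4*U²)
x = 13/3 (x = -57 + (5 + 4*4²)*((⅑)*8) = -57 + (5 + 4*16)*(8/9) = -57 + (5 + 64)*(8/9) = -57 + 69*(8/9) = -57 + 184/3 = 13/3 ≈ 4.3333)
(x + q) + 23280 = (13/3 + 6371) + 23280 = 19126/3 + 23280 = 88966/3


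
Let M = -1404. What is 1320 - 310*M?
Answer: 436560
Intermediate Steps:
1320 - 310*M = 1320 - 310*(-1404) = 1320 + 435240 = 436560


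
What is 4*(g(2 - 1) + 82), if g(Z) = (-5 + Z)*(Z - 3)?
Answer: 360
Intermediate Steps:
g(Z) = (-5 + Z)*(-3 + Z)
4*(g(2 - 1) + 82) = 4*((15 + (2 - 1)² - 8*(2 - 1)) + 82) = 4*((15 + 1² - 8*1) + 82) = 4*((15 + 1 - 8) + 82) = 4*(8 + 82) = 4*90 = 360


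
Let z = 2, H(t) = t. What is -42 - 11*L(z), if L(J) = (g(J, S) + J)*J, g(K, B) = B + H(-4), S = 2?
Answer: -42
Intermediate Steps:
g(K, B) = -4 + B (g(K, B) = B - 4 = -4 + B)
L(J) = J*(-2 + J) (L(J) = ((-4 + 2) + J)*J = (-2 + J)*J = J*(-2 + J))
-42 - 11*L(z) = -42 - 22*(-2 + 2) = -42 - 22*0 = -42 - 11*0 = -42 + 0 = -42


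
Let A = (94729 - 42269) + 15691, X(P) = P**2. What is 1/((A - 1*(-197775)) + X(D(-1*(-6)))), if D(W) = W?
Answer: 1/265962 ≈ 3.7599e-6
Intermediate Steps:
A = 68151 (A = 52460 + 15691 = 68151)
1/((A - 1*(-197775)) + X(D(-1*(-6)))) = 1/((68151 - 1*(-197775)) + (-1*(-6))**2) = 1/((68151 + 197775) + 6**2) = 1/(265926 + 36) = 1/265962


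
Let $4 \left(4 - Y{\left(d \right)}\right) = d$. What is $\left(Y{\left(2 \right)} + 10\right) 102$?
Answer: $1377$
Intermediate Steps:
$Y{\left(d \right)} = 4 - \frac{d}{4}$
$\left(Y{\left(2 \right)} + 10\right) 102 = \left(\left(4 - \frac{1}{2}\right) + 10\right) 102 = \left(\frac{7}{2} + 10\right) 102 = \frac{27}{2} \cdot 102 = 1377$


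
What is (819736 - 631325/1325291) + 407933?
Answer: 1627018045354/1325291 ≈ 1.2277e+6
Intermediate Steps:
(819736 - 631325/1325291) + 407933 = 1086388111851/1325291 + 407933 = 1627018045354/1325291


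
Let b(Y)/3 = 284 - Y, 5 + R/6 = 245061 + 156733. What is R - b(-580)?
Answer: 2408142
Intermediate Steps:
R = 2410734 (R = -30 + 6*(245061 + 156733) = -30 + 6*401794 = -30 + 2410764 = 2410734)
b(Y) = 852 - 3*Y (b(Y) = 3*(284 - Y) = 852 - 3*Y)
R - b(-580) = 2410734 - (852 - 3*(-580)) = 2410734 - (852 + 1740) = 2410734 - 1*2592 = 2410734 - 2592 = 2408142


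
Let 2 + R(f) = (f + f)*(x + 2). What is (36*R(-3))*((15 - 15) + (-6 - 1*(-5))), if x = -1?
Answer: 288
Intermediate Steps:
R(f) = -2 + 2*f (R(f) = -2 + (f + f)*(-1 + 2) = -2 + (2*f)*1 = -2 + 2*f)
(36*R(-3))*((15 - 15) + (-6 - 1*(-5))) = (36*(-2 + 2*(-3)))*((15 - 15) + (-6 - 1*(-5))) = (36*(-2 - 6))*(0 + (-6 + 5)) = (36*(-8))*(0 - 1) = -288*(-1) = 288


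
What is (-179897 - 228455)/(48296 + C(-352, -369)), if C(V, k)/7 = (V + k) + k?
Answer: -204176/20333 ≈ -10.042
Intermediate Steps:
C(V, k) = 7*V + 14*k (C(V, k) = 7*((V + k) + k) = 7*(V + 2*k) = 7*V + 14*k)
(-179897 - 228455)/(48296 + C(-352, -369)) = (-179897 - 228455)/(48296 + (7*(-352) + 14*(-369))) = -408352/(48296 + (-2464 - 5166)) = -408352/(48296 - 7630) = -408352/40666 = -408352*1/40666 = -204176/20333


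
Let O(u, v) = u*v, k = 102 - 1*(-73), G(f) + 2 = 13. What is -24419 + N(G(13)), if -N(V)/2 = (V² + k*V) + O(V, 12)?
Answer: -28775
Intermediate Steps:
G(f) = 11 (G(f) = -2 + 13 = 11)
k = 175 (k = 102 + 73 = 175)
N(V) = -374*V - 2*V² (N(V) = -2*((V² + 175*V) + V*12) = -2*((V² + 175*V) + 12*V) = -2*(V² + 187*V) = -374*V - 2*V²)
-24419 + N(G(13)) = -24419 + 2*11*(-187 - 1*11) = -24419 + 2*11*(-187 - 11) = -24419 + 2*11*(-198) = -24419 - 4356 = -28775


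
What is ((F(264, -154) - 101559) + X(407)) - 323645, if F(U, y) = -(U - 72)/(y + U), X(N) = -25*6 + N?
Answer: -23372181/55 ≈ -4.2495e+5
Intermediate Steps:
X(N) = -150 + N (X(N) = -5*30 + N = -150 + N)
F(U, y) = -(-72 + U)/(U + y)
((F(264, -154) - 101559) + X(407)) - 323645 = (((72 - 1*264)/(264 - 154) - 101559) + (-150 + 407)) - 323645 = (((72 - 264)/110 - 101559) + 257) - 323645 = (((1/110)*(-192) - 101559) + 257) - 323645 = ((-96/55 - 101559) + 257) - 323645 = (-5585841/55 + 257) - 323645 = -5571706/55 - 323645 = -23372181/55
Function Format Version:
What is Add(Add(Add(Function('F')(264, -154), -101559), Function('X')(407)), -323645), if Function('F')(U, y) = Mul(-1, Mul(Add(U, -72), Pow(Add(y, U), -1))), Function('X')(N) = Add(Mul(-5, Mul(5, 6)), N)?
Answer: Rational(-23372181, 55) ≈ -4.2495e+5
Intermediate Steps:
Function('X')(N) = Add(-150, N) (Function('X')(N) = Add(Mul(-5, 30), N) = Add(-150, N))
Function('F')(U, y) = Mul(-1, Pow(Add(U, y), -1), Add(-72, U)) (Function('F')(U, y) = Mul(-1, Mul(Add(-72, U), Pow(Add(U, y), -1))) = Mul(-1, Mul(Pow(Add(U, y), -1), Add(-72, U))) = Mul(-1, Pow(Add(U, y), -1), Add(-72, U)))
Add(Add(Add(Function('F')(264, -154), -101559), Function('X')(407)), -323645) = Add(Add(Add(Mul(Pow(Add(264, -154), -1), Add(72, Mul(-1, 264))), -101559), Add(-150, 407)), -323645) = Add(Add(Add(Mul(Pow(110, -1), Add(72, -264)), -101559), 257), -323645) = Add(Add(Add(Mul(Rational(1, 110), -192), -101559), 257), -323645) = Add(Add(Add(Rational(-96, 55), -101559), 257), -323645) = Add(Add(Rational(-5585841, 55), 257), -323645) = Add(Rational(-5571706, 55), -323645) = Rational(-23372181, 55)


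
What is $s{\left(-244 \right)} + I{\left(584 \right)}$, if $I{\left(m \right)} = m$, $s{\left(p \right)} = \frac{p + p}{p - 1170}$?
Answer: $\frac{413132}{707} \approx 584.34$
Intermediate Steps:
$s{\left(p \right)} = \frac{2 p}{-1170 + p}$
$s{\left(-244 \right)} + I{\left(584 \right)} = 2 \left(-244\right) \frac{1}{-1170 - 244} + 584 = 2 \left(-244\right) \frac{1}{-1414} + 584 = 2 \left(-244\right) \left(- \frac{1}{1414}\right) + 584 = \frac{244}{707} + 584 = \frac{413132}{707}$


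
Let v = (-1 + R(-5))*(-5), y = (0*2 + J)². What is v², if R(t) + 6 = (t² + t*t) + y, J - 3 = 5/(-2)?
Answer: 748225/16 ≈ 46764.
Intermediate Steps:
J = ½ (J = 3 + 5/(-2) = 3 + 5*(-½) = 3 - 5/2 = ½ ≈ 0.50000)
y = ¼ (y = (0*2 + ½)² = (0 + ½)² = (½)² = ¼ ≈ 0.25000)
R(t) = -23/4 + 2*t² (R(t) = -6 + ((t² + t*t) + ¼) = -6 + ((t² + t²) + ¼) = -6 + (2*t² + ¼) = -6 + (¼ + 2*t²) = -23/4 + 2*t²)
v = -865/4 (v = (-1 + (-23/4 + 2*(-5)²))*(-5) = (-1 + (-23/4 + 2*25))*(-5) = (-1 + (-23/4 + 50))*(-5) = (-1 + 177/4)*(-5) = (173/4)*(-5) = -865/4 ≈ -216.25)
v² = (-865/4)² = 748225/16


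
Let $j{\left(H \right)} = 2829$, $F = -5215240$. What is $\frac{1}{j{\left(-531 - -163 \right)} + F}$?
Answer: $- \frac{1}{5212411} \approx -1.9185 \cdot 10^{-7}$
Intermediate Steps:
$\frac{1}{j{\left(-531 - -163 \right)} + F} = \frac{1}{2829 - 5215240} = \frac{1}{-5212411} = - \frac{1}{5212411}$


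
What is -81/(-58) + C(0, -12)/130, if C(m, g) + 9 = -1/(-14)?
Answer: 14017/10556 ≈ 1.3279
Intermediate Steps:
C(m, g) = -125/14 (C(m, g) = -9 - 1/(-14) = -9 - 1*(-1/14) = -9 + 1/14 = -125/14)
-81/(-58) + C(0, -12)/130 = -81/(-58) - 125/14/130 = -81*(-1/58) - 125/14*1/130 = 81/58 - 25/364 = 14017/10556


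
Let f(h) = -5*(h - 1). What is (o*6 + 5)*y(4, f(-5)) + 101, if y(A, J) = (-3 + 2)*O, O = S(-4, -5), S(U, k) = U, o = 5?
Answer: 241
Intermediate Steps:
f(h) = 5 - 5*h (f(h) = -5*(-1 + h) = 5 - 5*h)
O = -4
y(A, J) = 4 (y(A, J) = (-3 + 2)*(-4) = -1*(-4) = 4)
(o*6 + 5)*y(4, f(-5)) + 101 = (5*6 + 5)*4 + 101 = (30 + 5)*4 + 101 = 35*4 + 101 = 140 + 101 = 241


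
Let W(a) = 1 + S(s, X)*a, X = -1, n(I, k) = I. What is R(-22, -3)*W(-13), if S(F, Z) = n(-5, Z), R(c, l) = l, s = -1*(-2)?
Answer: -198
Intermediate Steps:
s = 2
S(F, Z) = -5
W(a) = 1 - 5*a
R(-22, -3)*W(-13) = -3*(1 - 5*(-13)) = -3*(1 + 65) = -3*66 = -198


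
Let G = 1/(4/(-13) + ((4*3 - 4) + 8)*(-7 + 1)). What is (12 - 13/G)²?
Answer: 1597696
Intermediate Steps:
G = -13/1252 (G = 1/(4*(-1/13) + ((12 - 4) + 8)*(-6)) = 1/(-4/13 + (8 + 8)*(-6)) = 1/(-4/13 + 16*(-6)) = 1/(-4/13 - 96) = 1/(-1252/13) = -13/1252 ≈ -0.010383)
(12 - 13/G)² = (12 - 13/(-13/1252))² = (12 - 13*(-1252/13))² = (12 + 1252)² = 1264² = 1597696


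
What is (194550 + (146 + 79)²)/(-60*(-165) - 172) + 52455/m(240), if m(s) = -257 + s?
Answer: -506114265/165376 ≈ -3060.4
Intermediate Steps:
(194550 + (146 + 79)²)/(-60*(-165) - 172) + 52455/m(240) = (194550 + (146 + 79)²)/(-60*(-165) - 172) + 52455/(-257 + 240) = (194550 + 225²)/(9900 - 172) + 52455/(-17) = (194550 + 50625)/9728 + 52455*(-1/17) = 245175*(1/9728) - 52455/17 = 245175/9728 - 52455/17 = -506114265/165376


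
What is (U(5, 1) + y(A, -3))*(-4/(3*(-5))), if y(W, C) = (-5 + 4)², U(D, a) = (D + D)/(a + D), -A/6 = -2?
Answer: 32/45 ≈ 0.71111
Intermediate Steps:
A = 12 (A = -6*(-2) = 12)
U(D, a) = 2*D/(D + a) (U(D, a) = (2*D)/(D + a) = 2*D/(D + a))
y(W, C) = 1 (y(W, C) = (-1)² = 1)
(U(5, 1) + y(A, -3))*(-4/(3*(-5))) = (2*5/(5 + 1) + 1)*(-4/(3*(-5))) = (2*5/6 + 1)*(-4/(-15)) = (2*5*(⅙) + 1)*(-4*(-1/15)) = (5/3 + 1)*(4/15) = (8/3)*(4/15) = 32/45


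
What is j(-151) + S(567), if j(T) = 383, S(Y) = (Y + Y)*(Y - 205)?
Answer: 410891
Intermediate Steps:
S(Y) = 2*Y*(-205 + Y) (S(Y) = (2*Y)*(-205 + Y) = 2*Y*(-205 + Y))
j(-151) + S(567) = 383 + 2*567*(-205 + 567) = 383 + 2*567*362 = 383 + 410508 = 410891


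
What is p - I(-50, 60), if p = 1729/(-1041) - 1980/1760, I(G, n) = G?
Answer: 393199/8328 ≈ 47.214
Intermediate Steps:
p = -23201/8328 (p = 1729*(-1/1041) - 1980*1/1760 = -1729/1041 - 9/8 = -23201/8328 ≈ -2.7859)
p - I(-50, 60) = -23201/8328 - 1*(-50) = -23201/8328 + 50 = 393199/8328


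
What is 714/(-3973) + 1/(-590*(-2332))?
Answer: -982374347/5466371240 ≈ -0.17971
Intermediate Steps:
714/(-3973) + 1/(-590*(-2332)) = 714*(-1/3973) - 1/590*(-1/2332) = -714/3973 + 1/1375880 = -982374347/5466371240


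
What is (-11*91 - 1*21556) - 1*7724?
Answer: -30281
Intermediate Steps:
(-11*91 - 1*21556) - 1*7724 = (-1001 - 21556) - 7724 = -22557 - 7724 = -30281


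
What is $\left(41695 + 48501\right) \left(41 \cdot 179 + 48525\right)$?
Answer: $5038709344$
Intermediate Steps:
$\left(41695 + 48501\right) \left(41 \cdot 179 + 48525\right) = 90196 \left(7339 + 48525\right) = 90196 \cdot 55864 = 5038709344$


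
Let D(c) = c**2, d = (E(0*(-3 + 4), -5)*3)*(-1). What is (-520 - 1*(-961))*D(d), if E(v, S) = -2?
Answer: 15876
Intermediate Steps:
d = 6 (d = -2*3*(-1) = -6*(-1) = 6)
(-520 - 1*(-961))*D(d) = (-520 - 1*(-961))*6**2 = (-520 + 961)*36 = 441*36 = 15876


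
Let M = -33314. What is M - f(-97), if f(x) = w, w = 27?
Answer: -33341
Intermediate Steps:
f(x) = 27
M - f(-97) = -33314 - 1*27 = -33314 - 27 = -33341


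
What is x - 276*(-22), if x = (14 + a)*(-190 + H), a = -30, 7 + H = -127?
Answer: 11256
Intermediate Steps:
H = -134 (H = -7 - 127 = -134)
x = 5184 (x = (14 - 30)*(-190 - 134) = -16*(-324) = 5184)
x - 276*(-22) = 5184 - 276*(-22) = 5184 + 6072 = 11256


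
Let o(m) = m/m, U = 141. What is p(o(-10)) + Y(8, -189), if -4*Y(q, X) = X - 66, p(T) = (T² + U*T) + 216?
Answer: 1687/4 ≈ 421.75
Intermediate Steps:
o(m) = 1
p(T) = 216 + T² + 141*T (p(T) = (T² + 141*T) + 216 = 216 + T² + 141*T)
Y(q, X) = 33/2 - X/4 (Y(q, X) = -(X - 66)/4 = -(-66 + X)/4 = 33/2 - X/4)
p(o(-10)) + Y(8, -189) = (216 + 1² + 141*1) + (33/2 - ¼*(-189)) = (216 + 1 + 141) + (33/2 + 189/4) = 358 + 255/4 = 1687/4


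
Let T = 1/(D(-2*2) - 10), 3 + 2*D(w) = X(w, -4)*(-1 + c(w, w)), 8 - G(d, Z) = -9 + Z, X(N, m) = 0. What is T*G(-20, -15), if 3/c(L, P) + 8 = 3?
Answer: -64/23 ≈ -2.7826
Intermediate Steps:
G(d, Z) = 17 - Z (G(d, Z) = 8 - (-9 + Z) = 8 + (9 - Z) = 17 - Z)
c(L, P) = -⅗ (c(L, P) = 3/(-8 + 3) = 3/(-5) = 3*(-⅕) = -⅗)
D(w) = -3/2 (D(w) = -3/2 + (0*(-1 - ⅗))/2 = -3/2 + (0*(-8/5))/2 = -3/2 + (½)*0 = -3/2 + 0 = -3/2)
T = -2/23 (T = 1/(-3/2 - 10) = 1/(-23/2) = -2/23 ≈ -0.086957)
T*G(-20, -15) = -2*(17 - 1*(-15))/23 = -2*(17 + 15)/23 = -2/23*32 = -64/23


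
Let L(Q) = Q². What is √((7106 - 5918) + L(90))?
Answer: 6*√258 ≈ 96.374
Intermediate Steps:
√((7106 - 5918) + L(90)) = √((7106 - 5918) + 90²) = √(1188 + 8100) = √9288 = 6*√258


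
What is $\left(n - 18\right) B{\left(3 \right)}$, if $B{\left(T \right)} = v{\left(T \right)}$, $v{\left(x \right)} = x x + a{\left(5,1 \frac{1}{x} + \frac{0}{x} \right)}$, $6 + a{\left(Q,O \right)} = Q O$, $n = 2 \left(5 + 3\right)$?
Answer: $- \frac{28}{3} \approx -9.3333$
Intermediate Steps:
$n = 16$ ($n = 2 \cdot 8 = 16$)
$a{\left(Q,O \right)} = -6 + O Q$ ($a{\left(Q,O \right)} = -6 + Q O = -6 + O Q$)
$v{\left(x \right)} = -6 + x^{2} + \frac{5}{x}$ ($v{\left(x \right)} = x x + \left(-6 + \left(1 \frac{1}{x} + \frac{0}{x}\right) 5\right) = x^{2} + \left(-6 + \left(\frac{1}{x} + 0\right) 5\right) = x^{2} - \left(6 - \frac{1}{x} 5\right) = x^{2} - \left(6 - \frac{5}{x}\right) = -6 + x^{2} + \frac{5}{x}$)
$B{\left(T \right)} = -6 + T^{2} + \frac{5}{T}$
$\left(n - 18\right) B{\left(3 \right)} = \left(16 - 18\right) \left(-6 + 3^{2} + \frac{5}{3}\right) = - 2 \left(-6 + 9 + 5 \cdot \frac{1}{3}\right) = - 2 \left(-6 + 9 + \frac{5}{3}\right) = \left(-2\right) \frac{14}{3} = - \frac{28}{3}$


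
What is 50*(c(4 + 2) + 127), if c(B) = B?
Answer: 6650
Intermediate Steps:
50*(c(4 + 2) + 127) = 50*((4 + 2) + 127) = 50*(6 + 127) = 50*133 = 6650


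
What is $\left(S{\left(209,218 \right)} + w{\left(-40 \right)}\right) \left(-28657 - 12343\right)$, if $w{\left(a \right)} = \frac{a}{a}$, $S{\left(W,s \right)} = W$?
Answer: $-8610000$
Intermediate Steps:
$w{\left(a \right)} = 1$
$\left(S{\left(209,218 \right)} + w{\left(-40 \right)}\right) \left(-28657 - 12343\right) = \left(209 + 1\right) \left(-28657 - 12343\right) = 210 \left(-41000\right) = -8610000$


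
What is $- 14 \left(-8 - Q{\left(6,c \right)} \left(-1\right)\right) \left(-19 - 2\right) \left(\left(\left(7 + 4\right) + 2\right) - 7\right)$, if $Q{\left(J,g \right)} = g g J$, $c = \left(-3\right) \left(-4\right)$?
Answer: $1509984$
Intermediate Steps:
$c = 12$
$Q{\left(J,g \right)} = J g^{2}$ ($Q{\left(J,g \right)} = g^{2} J = J g^{2}$)
$- 14 \left(-8 - Q{\left(6,c \right)} \left(-1\right)\right) \left(-19 - 2\right) \left(\left(\left(7 + 4\right) + 2\right) - 7\right) = - 14 \left(-8 - 6 \cdot 12^{2} \left(-1\right)\right) \left(-19 - 2\right) \left(\left(\left(7 + 4\right) + 2\right) - 7\right) = - 14 \left(-8 - 6 \cdot 144 \left(-1\right)\right) \left(- 21 \left(\left(11 + 2\right) - 7\right)\right) = - 14 \left(-8 - 864 \left(-1\right)\right) \left(- 21 \left(13 - 7\right)\right) = - 14 \left(-8 - -864\right) \left(\left(-21\right) 6\right) = - 14 \left(-8 + 864\right) \left(-126\right) = \left(-14\right) 856 \left(-126\right) = \left(-11984\right) \left(-126\right) = 1509984$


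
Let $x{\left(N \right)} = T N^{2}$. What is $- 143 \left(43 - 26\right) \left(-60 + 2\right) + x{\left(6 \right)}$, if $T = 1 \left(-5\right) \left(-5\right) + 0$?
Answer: $141898$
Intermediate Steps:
$T = 25$ ($T = \left(-5\right) \left(-5\right) + 0 = 25 + 0 = 25$)
$x{\left(N \right)} = 25 N^{2}$
$- 143 \left(43 - 26\right) \left(-60 + 2\right) + x{\left(6 \right)} = - 143 \left(43 - 26\right) \left(-60 + 2\right) + 25 \cdot 6^{2} = - 143 \cdot 17 \left(-58\right) + 25 \cdot 36 = \left(-143\right) \left(-986\right) + 900 = 140998 + 900 = 141898$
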